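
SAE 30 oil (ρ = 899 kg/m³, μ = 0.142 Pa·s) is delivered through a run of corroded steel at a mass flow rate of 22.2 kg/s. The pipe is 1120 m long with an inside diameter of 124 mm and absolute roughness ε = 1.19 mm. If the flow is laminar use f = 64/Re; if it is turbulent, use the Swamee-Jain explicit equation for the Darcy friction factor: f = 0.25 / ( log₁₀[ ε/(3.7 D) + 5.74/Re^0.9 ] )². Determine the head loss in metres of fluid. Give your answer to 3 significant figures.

h_f ≈ 76.7 m

A = πD²/4 = π(0.124)²/4 = 0.01208 m²; mean velocity V = ṁ/(ρA) = 22.2/(899 · 0.01208) = 2.045 m/s.
Reynolds number Re = ρVD/μ = 899 · 2.045 · 0.124 / 0.142 = 1605.
Re < 2300 → laminar flow, so f = 64/Re = 64/1605 = 0.03987 (the turbulent correlation is not needed).
Darcy-Weisbach: ΔP = f(L/D)(ρV²/2) = 0.03987·(1120/0.124)·(899·2.045²/2) = 0.03987·9032·1880 = 6.768e+05 Pa.
Head loss h_f = ΔP/(ρg) = 6.768e+05/(899·9.81) = 76.7 m.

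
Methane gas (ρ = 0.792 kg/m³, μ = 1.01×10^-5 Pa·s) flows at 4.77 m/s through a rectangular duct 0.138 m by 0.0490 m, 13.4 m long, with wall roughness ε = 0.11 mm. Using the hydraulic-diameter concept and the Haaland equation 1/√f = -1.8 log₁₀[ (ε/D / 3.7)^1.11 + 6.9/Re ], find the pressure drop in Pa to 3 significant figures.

ΔP ≈ 45.4 Pa

Hydraulic diameter D_h = 4A/P = 4·(0.138·0.049)/(2·(0.138+0.049)) = 0.02705/0.374 = 0.07232 m.
Re = ρVD_h/μ = 0.792·4.77·0.07232/1.01e-05 = 2.705e+04.
ε/D_h = 0.00011/0.07232 = 0.00152; Haaland gives 1/√f = -1.8 log₁₀[0.000174+0.000255] = 6.061, so f = 0.02722.
ΔP = f(L/D_h)(ρV²/2) = 0.02722·13.4/0.07232·9.01 = 45.45 Pa.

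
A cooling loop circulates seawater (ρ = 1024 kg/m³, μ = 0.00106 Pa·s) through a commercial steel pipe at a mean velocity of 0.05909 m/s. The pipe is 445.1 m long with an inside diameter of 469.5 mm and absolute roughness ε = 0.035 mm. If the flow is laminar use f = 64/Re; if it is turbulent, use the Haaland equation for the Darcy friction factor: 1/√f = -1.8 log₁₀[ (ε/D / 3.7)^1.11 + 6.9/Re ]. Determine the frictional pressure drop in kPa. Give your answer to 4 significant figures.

Reynolds number Re = ρVD/μ = 1024 · 0.05909 · 0.4695 / 0.00106 = 2.68e+04.
Re > 4000 → turbulent. Relative roughness ε/D = 3.5e-05/0.4695 = 7.45e-05. Haaland: 1/√f = -1.8 log₁₀[(7.45e-05/3.7)^1.11 + 6.9/2.68e+04] = -1.8 log₁₀[6.13e-06 + 0.000257] = 6.442, so f = 0.02409.
Darcy-Weisbach: ΔP = f(L/D)(ρV²/2) = 0.02409·(445.1/0.4695)·(1024·0.05909²/2) = 0.02409·948·1.788 = 40.84 Pa.
ΔP = 40.84 Pa = 0.04084 kPa.

ΔP ≈ 0.04084 kPa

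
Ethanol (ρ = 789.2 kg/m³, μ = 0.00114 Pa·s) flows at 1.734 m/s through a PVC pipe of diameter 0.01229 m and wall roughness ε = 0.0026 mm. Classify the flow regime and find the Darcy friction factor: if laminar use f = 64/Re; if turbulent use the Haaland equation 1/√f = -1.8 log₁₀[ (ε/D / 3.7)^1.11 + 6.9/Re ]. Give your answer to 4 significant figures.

f ≈ 0.02813

Re = ρVD/μ = 789.2·1.734·0.01229/0.00114 = 1.475e+04.
Re > 4000 → turbulent. ε/D = 2.6e-06/0.01229 = 0.000212; Haaland: 1/√f = -1.8 log₁₀[1.95e-05 + 0.000468] = 5.962, so f = 0.02813.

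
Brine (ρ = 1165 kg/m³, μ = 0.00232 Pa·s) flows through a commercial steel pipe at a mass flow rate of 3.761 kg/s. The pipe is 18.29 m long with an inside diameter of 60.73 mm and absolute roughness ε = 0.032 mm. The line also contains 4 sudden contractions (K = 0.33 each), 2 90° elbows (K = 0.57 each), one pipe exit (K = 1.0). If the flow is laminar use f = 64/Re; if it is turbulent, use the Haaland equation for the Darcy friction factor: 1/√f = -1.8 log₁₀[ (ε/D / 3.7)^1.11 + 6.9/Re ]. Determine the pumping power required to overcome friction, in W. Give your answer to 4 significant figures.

A = πD²/4 = π(0.06073)²/4 = 0.002897 m²; mean velocity V = ṁ/(ρA) = 3.761/(1165 · 0.002897) = 1.115 m/s.
Reynolds number Re = ρVD/μ = 1165 · 1.115 · 0.06073 / 0.00232 = 3.399e+04.
Re > 4000 → turbulent. Relative roughness ε/D = 3.2e-05/0.06073 = 0.000527. Haaland: 1/√f = -1.8 log₁₀[(0.000527/3.7)^1.11 + 6.9/3.399e+04] = -1.8 log₁₀[5.38e-05 + 0.000203] = 6.463, so f = 0.02394.
Total minor-loss coefficient ΣK = 4·0.33 + 2·0.57 + 1·1 = 3.46.
ΔP = [f·L/D + ΣK]·(ρV²/2) = [0.02394·18.29/0.06073 + 3.46]·(1165·1.115²/2) = [7.211 + 3.46]·723.5 = 7720 Pa.
Q = ṁ/ρ = 3.761/1165 = 0.003228 m³/s.
Pumping power P = QΔP = 0.003228·7720 = 24.924 W = 24.92 W.

P ≈ 24.92 W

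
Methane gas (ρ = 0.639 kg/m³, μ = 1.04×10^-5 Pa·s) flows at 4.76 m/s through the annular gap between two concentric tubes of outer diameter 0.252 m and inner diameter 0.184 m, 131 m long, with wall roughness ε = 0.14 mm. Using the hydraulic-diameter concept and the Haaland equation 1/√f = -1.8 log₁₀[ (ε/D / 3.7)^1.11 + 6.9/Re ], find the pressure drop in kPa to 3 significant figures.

Hydraulic diameter D_h = 4A/P = D_o - D_i = 0.252 - 0.184 = 0.068 m.
Re = ρVD_h/μ = 0.639·4.76·0.068/1.04e-05 = 1.989e+04.
ε/D_h = 0.00014/0.068 = 0.00206; Haaland gives 1/√f = -1.8 log₁₀[0.000244+0.000347] = 5.811, so f = 0.02961.
ΔP = f(L/D_h)(ρV²/2) = 0.02961·131/0.068·7.239 = 413 Pa.
ΔP = 0.413 kPa.

ΔP ≈ 0.413 kPa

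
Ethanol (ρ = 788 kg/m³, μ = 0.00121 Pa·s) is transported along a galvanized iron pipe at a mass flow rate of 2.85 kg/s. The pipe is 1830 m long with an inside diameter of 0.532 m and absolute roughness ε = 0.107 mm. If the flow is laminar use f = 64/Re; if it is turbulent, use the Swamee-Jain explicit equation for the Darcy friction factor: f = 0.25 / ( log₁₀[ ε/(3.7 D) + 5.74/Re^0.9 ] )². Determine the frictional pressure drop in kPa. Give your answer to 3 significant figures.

ΔP ≈ 0.0132 kPa

A = πD²/4 = π(0.532)²/4 = 0.2223 m²; mean velocity V = ṁ/(ρA) = 2.85/(788 · 0.2223) = 0.01627 m/s.
Reynolds number Re = ρVD/μ = 788 · 0.01627 · 0.532 / 0.00121 = 5637.
Re > 4000 → turbulent. Relative roughness ε/D = 0.000107/0.532 = 0.000201. Swamee-Jain: f = 0.25/(log₁₀[0.000201/3.7 + 5.74/5637^0.9])² = 0.25/(log₁₀[5.44e-05 + 0.00242])² = 0.25/(-2.607)² = 0.03677.
Darcy-Weisbach: ΔP = f(L/D)(ρV²/2) = 0.03677·(1830/0.532)·(788·0.01627²/2) = 0.03677·3440·0.1043 = 13.19 Pa.
ΔP = 13.19 Pa = 0.0132 kPa.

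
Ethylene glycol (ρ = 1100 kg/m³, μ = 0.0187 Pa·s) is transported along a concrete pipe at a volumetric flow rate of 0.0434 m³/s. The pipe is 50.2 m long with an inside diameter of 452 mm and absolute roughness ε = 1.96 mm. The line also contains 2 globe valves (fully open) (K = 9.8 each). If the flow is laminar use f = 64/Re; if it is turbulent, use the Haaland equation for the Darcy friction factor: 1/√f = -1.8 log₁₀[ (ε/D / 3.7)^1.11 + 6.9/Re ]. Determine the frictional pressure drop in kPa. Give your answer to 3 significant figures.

ΔP ≈ 0.962 kPa

Cross-sectional area A = πD²/4 = π(0.452)²/4 = 0.1605 m²; mean velocity V = Q/A = 0.0434/0.1605 = 0.2705 m/s.
Reynolds number Re = ρVD/μ = 1100 · 0.2705 · 0.452 / 0.0187 = 7191.
Re > 4000 → turbulent. Relative roughness ε/D = 0.00196/0.452 = 0.00434. Haaland: 1/√f = -1.8 log₁₀[(0.00434/3.7)^1.11 + 6.9/7191] = -1.8 log₁₀[0.000558 + 0.000959] = 5.074, so f = 0.03884.
Total minor-loss coefficient ΣK = 2·9.8 = 19.6.
ΔP = [f·L/D + ΣK]·(ρV²/2) = [0.03884·50.2/0.452 + 19.6]·(1100·0.2705²/2) = [4.314 + 19.6]·40.24 = 962.2 Pa.
ΔP = 962.2 Pa = 0.962 kPa.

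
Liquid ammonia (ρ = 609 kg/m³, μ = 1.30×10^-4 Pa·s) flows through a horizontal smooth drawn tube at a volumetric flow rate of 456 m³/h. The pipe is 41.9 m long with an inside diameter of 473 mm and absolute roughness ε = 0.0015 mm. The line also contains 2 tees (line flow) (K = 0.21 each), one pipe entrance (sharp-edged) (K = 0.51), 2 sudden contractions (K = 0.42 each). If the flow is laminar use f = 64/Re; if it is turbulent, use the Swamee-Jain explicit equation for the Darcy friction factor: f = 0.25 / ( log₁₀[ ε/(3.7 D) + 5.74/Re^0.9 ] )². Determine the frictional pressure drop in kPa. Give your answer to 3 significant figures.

ΔP ≈ 0.432 kPa

Q = 456 m³/h = 456/3600 = 0.1267 m³/s.
Cross-sectional area A = πD²/4 = π(0.473)²/4 = 0.1757 m²; mean velocity V = Q/A = 0.1267/0.1757 = 0.7209 m/s.
Reynolds number Re = ρVD/μ = 609 · 0.7209 · 0.473 / 0.00013 = 1.597e+06.
Re > 4000 → turbulent. Relative roughness ε/D = 1.5e-06/0.473 = 3.17e-06. Swamee-Jain: f = 0.25/(log₁₀[3.17e-06/3.7 + 5.74/1.597e+06^0.9])² = 0.25/(log₁₀[8.57e-07 + 1.5e-05])² = 0.25/(-4.8)² = 0.01085.
Total minor-loss coefficient ΣK = 2·0.21 + 1·0.51 + 2·0.42 = 1.77.
ΔP = [f·L/D + ΣK]·(ρV²/2) = [0.01085·41.9/0.473 + 1.77]·(609·0.7209²/2) = [0.9612 + 1.77]·158.2 = 432.2 Pa.
ΔP = 432.2 Pa = 0.432 kPa.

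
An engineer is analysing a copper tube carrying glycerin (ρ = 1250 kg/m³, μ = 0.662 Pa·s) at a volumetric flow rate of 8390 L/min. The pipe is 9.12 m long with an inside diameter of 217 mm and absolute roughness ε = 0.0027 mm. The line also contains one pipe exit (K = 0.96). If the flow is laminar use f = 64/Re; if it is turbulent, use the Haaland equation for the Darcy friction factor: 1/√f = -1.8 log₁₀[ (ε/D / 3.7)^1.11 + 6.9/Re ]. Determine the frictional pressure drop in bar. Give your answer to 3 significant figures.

ΔP ≈ 0.241 bar

Q = 8390 L/min = 8390/60000 = 0.1398 m³/s.
Cross-sectional area A = πD²/4 = π(0.217)²/4 = 0.03698 m²; mean velocity V = Q/A = 0.1398/0.03698 = 3.781 m/s.
Reynolds number Re = ρVD/μ = 1250 · 3.781 · 0.217 / 0.662 = 1549.
Re < 2300 → laminar flow, so f = 64/Re = 64/1549 = 0.04131 (the turbulent correlation is not needed).
Total minor-loss coefficient ΣK = 1·0.96 = 0.96.
ΔP = [f·L/D + ΣK]·(ρV²/2) = [0.04131·9.12/0.217 + 0.96]·(1250·3.781²/2) = [1.736 + 0.96]·8935 = 2.409e+04 Pa.
ΔP = 2.409e+04 Pa = 0.241 bar.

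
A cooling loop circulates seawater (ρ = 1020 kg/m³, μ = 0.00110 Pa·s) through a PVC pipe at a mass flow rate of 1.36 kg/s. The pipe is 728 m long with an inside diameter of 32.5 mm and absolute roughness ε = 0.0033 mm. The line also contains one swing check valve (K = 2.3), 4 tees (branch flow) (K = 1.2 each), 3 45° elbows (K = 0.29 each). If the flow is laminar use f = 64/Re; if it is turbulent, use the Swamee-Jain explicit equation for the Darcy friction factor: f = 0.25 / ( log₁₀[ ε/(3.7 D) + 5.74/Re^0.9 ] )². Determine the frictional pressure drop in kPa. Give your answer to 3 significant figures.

A = πD²/4 = π(0.0325)²/4 = 0.0008296 m²; mean velocity V = ṁ/(ρA) = 1.36/(1020 · 0.0008296) = 1.607 m/s.
Reynolds number Re = ρVD/μ = 1020 · 1.607 · 0.0325 / 0.0011 = 4.844e+04.
Re > 4000 → turbulent. Relative roughness ε/D = 3.3e-06/0.0325 = 0.000102. Swamee-Jain: f = 0.25/(log₁₀[0.000102/3.7 + 5.74/4.844e+04^0.9])² = 0.25/(log₁₀[2.74e-05 + 0.000349])² = 0.25/(-3.425)² = 0.02131.
Total minor-loss coefficient ΣK = 1·2.3 + 4·1.2 + 3·0.29 = 7.97.
ΔP = [f·L/D + ΣK]·(ρV²/2) = [0.02131·728/0.0325 + 7.97]·(1020·1.607²/2) = [477.4 + 7.97]·1317 = 6.395e+05 Pa.
ΔP = 6.395e+05 Pa = 639 kPa.

ΔP ≈ 639 kPa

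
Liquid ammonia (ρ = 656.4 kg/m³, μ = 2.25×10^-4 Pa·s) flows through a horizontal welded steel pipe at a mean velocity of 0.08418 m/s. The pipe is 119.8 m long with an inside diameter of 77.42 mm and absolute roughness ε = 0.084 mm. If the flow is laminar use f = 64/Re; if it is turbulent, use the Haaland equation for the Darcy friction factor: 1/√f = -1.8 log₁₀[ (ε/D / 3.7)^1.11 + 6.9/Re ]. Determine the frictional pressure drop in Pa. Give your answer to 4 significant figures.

ΔP ≈ 101.0 Pa

Reynolds number Re = ρVD/μ = 656.4 · 0.08418 · 0.07742 / 0.000225 = 1.901e+04.
Re > 4000 → turbulent. Relative roughness ε/D = 8.4e-05/0.07742 = 0.00108. Haaland: 1/√f = -1.8 log₁₀[(0.00108/3.7)^1.11 + 6.9/1.901e+04] = -1.8 log₁₀[0.00012 + 0.000363] = 5.969, so f = 0.02806.
Darcy-Weisbach: ΔP = f(L/D)(ρV²/2) = 0.02806·(119.8/0.07742)·(656.4·0.08418²/2) = 0.02806·1547·2.326 = 101 Pa.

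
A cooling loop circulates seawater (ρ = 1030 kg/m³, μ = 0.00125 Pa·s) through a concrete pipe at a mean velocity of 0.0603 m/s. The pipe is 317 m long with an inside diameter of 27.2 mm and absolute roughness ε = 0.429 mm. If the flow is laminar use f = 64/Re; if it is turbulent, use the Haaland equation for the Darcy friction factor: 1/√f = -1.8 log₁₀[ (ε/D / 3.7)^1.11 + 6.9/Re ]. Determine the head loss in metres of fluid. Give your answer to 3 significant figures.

Reynolds number Re = ρVD/μ = 1030 · 0.0603 · 0.0272 / 0.00125 = 1351.
Re < 2300 → laminar flow, so f = 64/Re = 64/1351 = 0.04736 (the turbulent correlation is not needed).
Darcy-Weisbach: ΔP = f(L/D)(ρV²/2) = 0.04736·(317/0.0272)·(1030·0.0603²/2) = 0.04736·1.165e+04·1.873 = 1033 Pa.
Head loss h_f = ΔP/(ρg) = 1033/(1030·9.81) = 0.102 m.

h_f ≈ 0.102 m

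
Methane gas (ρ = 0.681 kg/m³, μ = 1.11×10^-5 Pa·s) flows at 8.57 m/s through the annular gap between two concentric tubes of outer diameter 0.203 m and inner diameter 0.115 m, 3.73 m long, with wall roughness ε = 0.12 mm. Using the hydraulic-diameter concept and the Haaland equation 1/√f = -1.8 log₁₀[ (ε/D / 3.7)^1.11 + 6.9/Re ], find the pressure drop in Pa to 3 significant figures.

Hydraulic diameter D_h = 4A/P = D_o - D_i = 0.203 - 0.115 = 0.088 m.
Re = ρVD_h/μ = 0.681·8.57·0.088/1.11e-05 = 4.627e+04.
ε/D_h = 0.00012/0.088 = 0.00136; Haaland gives 1/√f = -1.8 log₁₀[0.000154+0.000149] = 6.332, so f = 0.02494.
ΔP = f(L/D_h)(ρV²/2) = 0.02494·3.73/0.088·25.01 = 26.44 Pa.

ΔP ≈ 26.4 Pa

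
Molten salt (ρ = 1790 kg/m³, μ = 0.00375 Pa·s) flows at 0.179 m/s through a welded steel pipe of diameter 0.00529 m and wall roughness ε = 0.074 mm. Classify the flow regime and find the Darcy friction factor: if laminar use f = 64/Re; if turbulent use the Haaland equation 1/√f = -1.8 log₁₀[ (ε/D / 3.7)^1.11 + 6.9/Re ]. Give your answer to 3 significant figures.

f ≈ 0.142

Re = ρVD/μ = 1790·0.179·0.00529/0.00375 = 452.
Re < 2300 → laminar, so f = 64/Re = 0.1416 (roughness is irrelevant in laminar flow).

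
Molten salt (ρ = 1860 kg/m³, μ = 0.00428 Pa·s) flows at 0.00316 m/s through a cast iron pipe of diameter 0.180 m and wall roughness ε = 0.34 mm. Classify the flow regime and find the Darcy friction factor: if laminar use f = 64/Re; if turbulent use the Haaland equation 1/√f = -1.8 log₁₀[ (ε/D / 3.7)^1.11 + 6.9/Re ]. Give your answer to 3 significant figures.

f ≈ 0.259

Re = ρVD/μ = 1860·0.00316·0.18/0.00428 = 247.2.
Re < 2300 → laminar, so f = 64/Re = 0.2589 (roughness is irrelevant in laminar flow).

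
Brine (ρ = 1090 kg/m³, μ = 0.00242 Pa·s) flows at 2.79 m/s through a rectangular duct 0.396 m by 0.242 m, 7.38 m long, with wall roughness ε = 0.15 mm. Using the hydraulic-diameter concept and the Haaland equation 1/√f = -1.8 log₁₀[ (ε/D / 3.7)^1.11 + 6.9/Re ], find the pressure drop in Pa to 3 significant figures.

ΔP ≈ 1860 Pa

Hydraulic diameter D_h = 4A/P = 4·(0.396·0.242)/(2·(0.396+0.242)) = 0.3833/1.276 = 0.3004 m.
Re = ρVD_h/μ = 1090·2.79·0.3004/0.00242 = 3.775e+05.
ε/D_h = 0.00015/0.3004 = 0.000499; Haaland gives 1/√f = -1.8 log₁₀[5.06e-05+1.83e-05] = 7.491, so f = 0.01782.
ΔP = f(L/D_h)(ρV²/2) = 0.01782·7.38/0.3004·4242 = 1857 Pa.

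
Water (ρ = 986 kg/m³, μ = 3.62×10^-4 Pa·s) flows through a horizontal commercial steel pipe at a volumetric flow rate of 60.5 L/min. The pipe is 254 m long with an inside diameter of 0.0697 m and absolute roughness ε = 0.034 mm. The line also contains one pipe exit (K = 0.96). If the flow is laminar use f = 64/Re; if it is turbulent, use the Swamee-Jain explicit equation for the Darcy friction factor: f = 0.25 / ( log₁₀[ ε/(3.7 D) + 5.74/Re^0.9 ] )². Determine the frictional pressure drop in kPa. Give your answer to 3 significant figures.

Q = 60.5 L/min = 60.5/60000 = 0.001008 m³/s.
Cross-sectional area A = πD²/4 = π(0.0697)²/4 = 0.003816 m²; mean velocity V = Q/A = 0.001008/0.003816 = 0.2643 m/s.
Reynolds number Re = ρVD/μ = 986 · 0.2643 · 0.0697 / 0.000362 = 5.017e+04.
Re > 4000 → turbulent. Relative roughness ε/D = 3.4e-05/0.0697 = 0.000488. Swamee-Jain: f = 0.25/(log₁₀[0.000488/3.7 + 5.74/5.017e+04^0.9])² = 0.25/(log₁₀[0.000132 + 0.000338])² = 0.25/(-3.328)² = 0.02257.
Total minor-loss coefficient ΣK = 1·0.96 = 0.96.
ΔP = [f·L/D + ΣK]·(ρV²/2) = [0.02257·254/0.0697 + 0.96]·(986·0.2643²/2) = [82.24 + 0.96]·34.43 = 2865 Pa.
ΔP = 2865 Pa = 2.86 kPa.

ΔP ≈ 2.86 kPa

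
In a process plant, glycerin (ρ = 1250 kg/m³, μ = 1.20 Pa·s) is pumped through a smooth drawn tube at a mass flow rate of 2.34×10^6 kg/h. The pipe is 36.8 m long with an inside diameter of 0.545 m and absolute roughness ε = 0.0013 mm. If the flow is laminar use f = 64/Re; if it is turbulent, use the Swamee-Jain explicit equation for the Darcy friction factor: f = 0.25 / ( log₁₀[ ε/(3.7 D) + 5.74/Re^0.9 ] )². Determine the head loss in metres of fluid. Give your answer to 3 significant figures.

ṁ = 2.34×10^6 kg/h = 2.34×10^6/3600 = 650 kg/s.
A = πD²/4 = π(0.545)²/4 = 0.2333 m²; mean velocity V = ṁ/(ρA) = 650/(1250 · 0.2333) = 2.229 m/s.
Reynolds number Re = ρVD/μ = 1250 · 2.229 · 0.545 / 1.2 = 1265.
Re < 2300 → laminar flow, so f = 64/Re = 64/1265 = 0.05057 (the turbulent correlation is not needed).
Darcy-Weisbach: ΔP = f(L/D)(ρV²/2) = 0.05057·(36.8/0.545)·(1250·2.229²/2) = 0.05057·67.52·3105 = 1.06e+04 Pa.
Head loss h_f = ΔP/(ρg) = 1.06e+04/(1250·9.81) = 0.865 m.

h_f ≈ 0.865 m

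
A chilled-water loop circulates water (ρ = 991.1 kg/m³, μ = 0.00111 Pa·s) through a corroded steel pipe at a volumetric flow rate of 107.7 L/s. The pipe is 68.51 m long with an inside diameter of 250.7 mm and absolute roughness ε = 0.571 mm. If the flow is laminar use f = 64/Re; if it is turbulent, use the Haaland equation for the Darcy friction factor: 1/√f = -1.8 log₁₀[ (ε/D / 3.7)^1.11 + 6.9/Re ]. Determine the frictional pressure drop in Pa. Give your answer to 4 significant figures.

Q = 107.7 L/s = 107.7/1000 = 0.1077 m³/s.
Cross-sectional area A = πD²/4 = π(0.2507)²/4 = 0.04936 m²; mean velocity V = Q/A = 0.1077/0.04936 = 2.182 m/s.
Reynolds number Re = ρVD/μ = 991.1 · 2.182 · 0.2507 / 0.00111 = 4.884e+05.
Re > 4000 → turbulent. Relative roughness ε/D = 0.000571/0.2507 = 0.00228. Haaland: 1/√f = -1.8 log₁₀[(0.00228/3.7)^1.11 + 6.9/4.884e+05] = -1.8 log₁₀[0.000273 + 1.41e-05] = 6.376, so f = 0.0246.
Darcy-Weisbach: ΔP = f(L/D)(ρV²/2) = 0.0246·(68.51/0.2507)·(991.1·2.182²/2) = 0.0246·273.3·2359 = 1.586e+04 Pa.

ΔP ≈ 15860 Pa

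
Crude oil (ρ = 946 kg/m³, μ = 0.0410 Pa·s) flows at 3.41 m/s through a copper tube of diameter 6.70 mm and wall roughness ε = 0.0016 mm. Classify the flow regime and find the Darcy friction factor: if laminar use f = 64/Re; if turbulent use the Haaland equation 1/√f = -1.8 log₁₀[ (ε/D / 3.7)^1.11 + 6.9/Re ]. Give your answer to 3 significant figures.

f ≈ 0.121

Re = ρVD/μ = 946·3.41·0.0067/0.041 = 527.2.
Re < 2300 → laminar, so f = 64/Re = 0.1214 (roughness is irrelevant in laminar flow).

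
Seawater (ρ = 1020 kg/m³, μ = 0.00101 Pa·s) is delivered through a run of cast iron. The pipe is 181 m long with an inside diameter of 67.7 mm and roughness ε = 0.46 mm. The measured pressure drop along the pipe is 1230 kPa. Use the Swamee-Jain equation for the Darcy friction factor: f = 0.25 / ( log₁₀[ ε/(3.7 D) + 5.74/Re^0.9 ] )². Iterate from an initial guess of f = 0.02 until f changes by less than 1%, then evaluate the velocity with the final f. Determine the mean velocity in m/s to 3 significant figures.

Rearranging Darcy-Weisbach: V = √(2·ΔP·D/(f·L·ρ)). With ε/D = 0.00046/0.0677 = 0.00679, iterate starting from f = 0.02:
  f = 0.02 → V = √(2·1.23e+06·0.0677/(0.02·181·1020)) = 6.716 m/s; Re = ρVD/μ = 4.592e+05; f → 0.03366
  f = 0.03366 → V = 5.177 m/s; Re = 3.539e+05; f → 0.03373
Converged (Δf/f < 1%). With the final f = 0.03373: V = √(2·1.23e+06·0.0677/(0.03373·181·1020)) = 5.172 m/s.

V ≈ 5.17 m/s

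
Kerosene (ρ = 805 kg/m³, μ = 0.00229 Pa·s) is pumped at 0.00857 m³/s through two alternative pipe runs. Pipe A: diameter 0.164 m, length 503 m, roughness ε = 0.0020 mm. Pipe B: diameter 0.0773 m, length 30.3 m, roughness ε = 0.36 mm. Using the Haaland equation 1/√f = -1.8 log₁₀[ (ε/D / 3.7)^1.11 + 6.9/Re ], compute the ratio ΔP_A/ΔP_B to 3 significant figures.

Pipe A: V = Q/A = 0.00857/0.02112 = 0.4057 m/s; Re = 2.339e+04; ε/D = 1.22e-05; Haaland → f = 0.02478; ΔP_A = f(L/D)(ρV²/2) = 5036 Pa.
Pipe B: V = Q/A = 0.00857/0.004693 = 1.826 m/s; Re = 4.962e+04; ε/D = 0.00466; Haaland → f = 0.03152; ΔP_B = f(L/D)(ρV²/2) = 1.658e+04 Pa.
ΔP_A/ΔP_B = 5036/1.658e+04 = 0.304.

ΔP_A/ΔP_B ≈ 0.304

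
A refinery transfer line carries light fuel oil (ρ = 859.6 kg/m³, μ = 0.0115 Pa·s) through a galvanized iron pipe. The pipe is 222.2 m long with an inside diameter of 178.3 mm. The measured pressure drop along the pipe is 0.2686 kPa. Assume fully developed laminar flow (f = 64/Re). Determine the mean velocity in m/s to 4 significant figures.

V ≈ 0.1044 m/s

For laminar flow, f = 64/Re with Re = ρVD/μ, so Darcy-Weisbach reduces to ΔP = 32μLV/D². Solving for V: V = ΔP·D²/(32μL) = 268.6·(0.1783)²/(32·0.0115·222.2) = 0.1044 m/s.
Check: Re = ρVD/μ = 859.6·0.1044·0.1783/0.0115 = 1392 < 2300, so the laminar assumption holds.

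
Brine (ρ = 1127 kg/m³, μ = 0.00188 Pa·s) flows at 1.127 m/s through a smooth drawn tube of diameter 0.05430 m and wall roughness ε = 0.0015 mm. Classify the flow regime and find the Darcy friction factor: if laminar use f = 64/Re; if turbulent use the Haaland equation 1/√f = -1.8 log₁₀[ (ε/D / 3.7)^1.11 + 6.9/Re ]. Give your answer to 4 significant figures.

f ≈ 0.02229

Re = ρVD/μ = 1127·1.127·0.0543/0.00188 = 3.669e+04.
Re > 4000 → turbulent. ε/D = 1.5e-06/0.0543 = 2.76e-05; Haaland: 1/√f = -1.8 log₁₀[2.04e-06 + 0.000188] = 6.698, so f = 0.02229.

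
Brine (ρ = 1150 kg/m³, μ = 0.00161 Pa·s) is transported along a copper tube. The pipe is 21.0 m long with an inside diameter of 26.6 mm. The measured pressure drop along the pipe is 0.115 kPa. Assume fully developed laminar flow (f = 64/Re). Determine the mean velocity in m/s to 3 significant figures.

For laminar flow, f = 64/Re with Re = ρVD/μ, so Darcy-Weisbach reduces to ΔP = 32μLV/D². Solving for V: V = ΔP·D²/(32μL) = 115·(0.0266)²/(32·0.00161·21) = 0.07521 m/s.
Check: Re = ρVD/μ = 1150·0.07521·0.0266/0.00161 = 1429 < 2300, so the laminar assumption holds.

V ≈ 0.0752 m/s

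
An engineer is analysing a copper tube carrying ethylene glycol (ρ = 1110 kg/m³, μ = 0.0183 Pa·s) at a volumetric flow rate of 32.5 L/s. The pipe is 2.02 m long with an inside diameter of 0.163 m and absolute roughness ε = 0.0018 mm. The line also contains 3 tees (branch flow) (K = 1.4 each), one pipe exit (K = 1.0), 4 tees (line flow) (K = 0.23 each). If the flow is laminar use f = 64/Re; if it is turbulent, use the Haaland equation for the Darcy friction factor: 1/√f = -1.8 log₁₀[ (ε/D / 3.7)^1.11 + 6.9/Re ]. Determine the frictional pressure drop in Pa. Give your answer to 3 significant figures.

ΔP ≈ 8700 Pa

Q = 32.5 L/s = 32.5/1000 = 0.0325 m³/s.
Cross-sectional area A = πD²/4 = π(0.163)²/4 = 0.02087 m²; mean velocity V = Q/A = 0.0325/0.02087 = 1.557 m/s.
Reynolds number Re = ρVD/μ = 1110 · 1.557 · 0.163 / 0.0183 = 1.54e+04.
Re > 4000 → turbulent. Relative roughness ε/D = 1.8e-06/0.163 = 1.1e-05. Haaland: 1/√f = -1.8 log₁₀[(1.1e-05/3.7)^1.11 + 6.9/1.54e+04] = -1.8 log₁₀[7.36e-07 + 0.000448] = 6.026, so f = 0.02754.
Total minor-loss coefficient ΣK = 3·1.4 + 1·1 + 4·0.23 = 6.12.
ΔP = [f·L/D + ΣK]·(ρV²/2) = [0.02754·2.02/0.163 + 6.12]·(1110·1.557²/2) = [0.3412 + 6.12]·1346 = 8699 Pa.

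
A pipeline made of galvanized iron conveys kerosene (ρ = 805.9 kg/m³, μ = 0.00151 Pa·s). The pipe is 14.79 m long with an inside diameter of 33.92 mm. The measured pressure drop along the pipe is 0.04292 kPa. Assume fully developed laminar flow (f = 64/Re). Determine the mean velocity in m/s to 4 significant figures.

V ≈ 0.06910 m/s

For laminar flow, f = 64/Re with Re = ρVD/μ, so Darcy-Weisbach reduces to ΔP = 32μLV/D². Solving for V: V = ΔP·D²/(32μL) = 42.92·(0.03392)²/(32·0.00151·14.79) = 0.0691 m/s.
Check: Re = ρVD/μ = 805.9·0.0691·0.03392/0.00151 = 1251 < 2300, so the laminar assumption holds.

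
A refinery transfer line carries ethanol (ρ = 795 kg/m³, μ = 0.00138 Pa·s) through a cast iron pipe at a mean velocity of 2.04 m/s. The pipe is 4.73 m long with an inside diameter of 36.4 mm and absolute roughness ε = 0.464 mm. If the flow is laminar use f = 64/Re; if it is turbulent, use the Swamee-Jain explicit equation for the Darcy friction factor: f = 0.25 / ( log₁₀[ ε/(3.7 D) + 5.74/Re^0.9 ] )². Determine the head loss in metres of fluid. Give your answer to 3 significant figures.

h_f ≈ 1.18 m

Reynolds number Re = ρVD/μ = 795 · 2.04 · 0.0364 / 0.00138 = 4.278e+04.
Re > 4000 → turbulent. Relative roughness ε/D = 0.000464/0.0364 = 0.0127. Swamee-Jain: f = 0.25/(log₁₀[0.0127/3.7 + 5.74/4.278e+04^0.9])² = 0.25/(log₁₀[0.00345 + 0.00039])² = 0.25/(-2.416)² = 0.04282.
Darcy-Weisbach: ΔP = f(L/D)(ρV²/2) = 0.04282·(4.73/0.0364)·(795·2.04²/2) = 0.04282·129.9·1654 = 9205 Pa.
Head loss h_f = ΔP/(ρg) = 9205/(795·9.81) = 1.18 m.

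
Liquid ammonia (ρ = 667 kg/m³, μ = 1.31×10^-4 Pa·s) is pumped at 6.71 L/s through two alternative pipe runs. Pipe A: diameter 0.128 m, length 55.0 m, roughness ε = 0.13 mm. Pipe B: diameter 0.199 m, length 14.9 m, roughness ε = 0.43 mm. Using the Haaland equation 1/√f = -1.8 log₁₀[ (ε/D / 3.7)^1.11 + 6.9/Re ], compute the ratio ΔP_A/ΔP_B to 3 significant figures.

Pipe A: V = Q/A = 0.00671/0.01287 = 0.5215 m/s; Re = 3.398e+05; ε/D = 0.00102; Haaland → f = 0.0205; ΔP_A = f(L/D)(ρV²/2) = 798.6 Pa.
Pipe B: V = Q/A = 0.00671/0.0311 = 0.2157 m/s; Re = 2.186e+05; ε/D = 0.00216; Haaland → f = 0.02464; ΔP_B = f(L/D)(ρV²/2) = 28.64 Pa.
ΔP_A/ΔP_B = 798.6/28.64 = 27.9.

ΔP_A/ΔP_B ≈ 27.9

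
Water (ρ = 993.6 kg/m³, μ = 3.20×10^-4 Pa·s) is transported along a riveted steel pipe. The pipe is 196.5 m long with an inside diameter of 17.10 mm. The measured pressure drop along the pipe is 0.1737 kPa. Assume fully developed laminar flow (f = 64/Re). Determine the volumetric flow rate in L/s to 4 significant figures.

Q ≈ 0.005797 L/s

For laminar flow, f = 64/Re with Re = ρVD/μ, so Darcy-Weisbach reduces to ΔP = 32μLV/D². Solving for V: V = ΔP·D²/(32μL) = 173.7·(0.0171)²/(32·0.00032·196.5) = 0.02524 m/s.
Check: Re = ρVD/μ = 993.6·0.02524·0.0171/0.00032 = 1340 < 2300, so the laminar assumption holds.
Q = V·A = 0.02524·(π/4·0.0171²) = 5.797e-06 m³/s = 0.005797 L/s.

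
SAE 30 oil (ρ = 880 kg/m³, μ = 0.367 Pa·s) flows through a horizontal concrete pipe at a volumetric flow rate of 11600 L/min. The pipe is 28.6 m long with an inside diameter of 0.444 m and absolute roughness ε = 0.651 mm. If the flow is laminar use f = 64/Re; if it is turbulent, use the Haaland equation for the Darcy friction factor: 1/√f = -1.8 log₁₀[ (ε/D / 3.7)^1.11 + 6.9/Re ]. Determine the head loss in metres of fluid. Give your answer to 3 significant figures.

Q = 11600 L/min = 11600/60000 = 0.1933 m³/s.
Cross-sectional area A = πD²/4 = π(0.444)²/4 = 0.1548 m²; mean velocity V = Q/A = 0.1933/0.1548 = 1.249 m/s.
Reynolds number Re = ρVD/μ = 880 · 1.249 · 0.444 / 0.367 = 1329.
Re < 2300 → laminar flow, so f = 64/Re = 64/1329 = 0.04814 (the turbulent correlation is not needed).
Darcy-Weisbach: ΔP = f(L/D)(ρV²/2) = 0.04814·(28.6/0.444)·(880·1.249²/2) = 0.04814·64.41·686 = 2127 Pa.
Head loss h_f = ΔP/(ρg) = 2127/(880·9.81) = 0.246 m.

h_f ≈ 0.246 m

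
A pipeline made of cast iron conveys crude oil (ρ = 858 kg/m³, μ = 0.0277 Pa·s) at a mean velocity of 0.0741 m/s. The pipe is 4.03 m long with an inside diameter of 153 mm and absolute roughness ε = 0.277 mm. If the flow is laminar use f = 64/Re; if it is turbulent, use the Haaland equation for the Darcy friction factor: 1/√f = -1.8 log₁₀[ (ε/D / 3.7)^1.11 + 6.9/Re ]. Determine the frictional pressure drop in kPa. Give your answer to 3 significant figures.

ΔP ≈ 0.0113 kPa

Reynolds number Re = ρVD/μ = 858 · 0.0741 · 0.153 / 0.0277 = 351.2.
Re < 2300 → laminar flow, so f = 64/Re = 64/351.2 = 0.1822 (the turbulent correlation is not needed).
Darcy-Weisbach: ΔP = f(L/D)(ρV²/2) = 0.1822·(4.03/0.153)·(858·0.0741²/2) = 0.1822·26.34·2.356 = 11.31 Pa.
ΔP = 11.31 Pa = 0.0113 kPa.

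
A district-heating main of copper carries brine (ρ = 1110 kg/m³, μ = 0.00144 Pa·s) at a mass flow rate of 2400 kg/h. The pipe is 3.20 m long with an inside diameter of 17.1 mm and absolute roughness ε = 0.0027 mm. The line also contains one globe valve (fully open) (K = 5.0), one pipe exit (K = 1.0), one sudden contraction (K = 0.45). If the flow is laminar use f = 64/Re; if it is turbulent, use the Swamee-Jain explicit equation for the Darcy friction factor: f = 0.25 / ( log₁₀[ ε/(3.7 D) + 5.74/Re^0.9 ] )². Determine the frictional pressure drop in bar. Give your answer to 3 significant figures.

ΔP ≈ 0.409 bar

ṁ = 2400 kg/h = 2400/3600 = 0.6667 kg/s.
A = πD²/4 = π(0.0171)²/4 = 0.0002297 m²; mean velocity V = ṁ/(ρA) = 0.6667/(1110 · 0.0002297) = 2.615 m/s.
Reynolds number Re = ρVD/μ = 1110 · 2.615 · 0.0171 / 0.00144 = 3.447e+04.
Re > 4000 → turbulent. Relative roughness ε/D = 2.7e-06/0.0171 = 0.000158. Swamee-Jain: f = 0.25/(log₁₀[0.000158/3.7 + 5.74/3.447e+04^0.9])² = 0.25/(log₁₀[4.27e-05 + 0.000473])² = 0.25/(-3.287)² = 0.02313.
Total minor-loss coefficient ΣK = 1·5 + 1·1 + 1·0.45 = 6.45.
ΔP = [f·L/D + ΣK]·(ρV²/2) = [0.02313·3.2/0.0171 + 6.45]·(1110·2.615²/2) = [4.329 + 6.45]·3796 = 4.092e+04 Pa.
ΔP = 4.092e+04 Pa = 0.409 bar.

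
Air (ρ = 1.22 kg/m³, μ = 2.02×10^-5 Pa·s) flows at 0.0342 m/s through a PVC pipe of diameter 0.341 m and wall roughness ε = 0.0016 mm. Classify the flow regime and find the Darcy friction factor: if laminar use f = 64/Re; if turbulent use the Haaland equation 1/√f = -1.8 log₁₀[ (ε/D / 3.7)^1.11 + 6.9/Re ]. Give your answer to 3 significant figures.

Re = ρVD/μ = 1.22·0.0342·0.341/2.02e-05 = 704.4.
Re < 2300 → laminar, so f = 64/Re = 0.09086 (roughness is irrelevant in laminar flow).

f ≈ 0.0909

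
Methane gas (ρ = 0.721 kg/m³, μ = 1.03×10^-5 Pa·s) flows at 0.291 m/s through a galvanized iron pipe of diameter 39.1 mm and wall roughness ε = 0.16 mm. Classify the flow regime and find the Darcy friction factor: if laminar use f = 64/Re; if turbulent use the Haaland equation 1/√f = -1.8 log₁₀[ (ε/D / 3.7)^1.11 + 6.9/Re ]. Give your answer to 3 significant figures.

Re = ρVD/μ = 0.721·0.291·0.0391/1.03e-05 = 796.5.
Re < 2300 → laminar, so f = 64/Re = 0.08035 (roughness is irrelevant in laminar flow).

f ≈ 0.0804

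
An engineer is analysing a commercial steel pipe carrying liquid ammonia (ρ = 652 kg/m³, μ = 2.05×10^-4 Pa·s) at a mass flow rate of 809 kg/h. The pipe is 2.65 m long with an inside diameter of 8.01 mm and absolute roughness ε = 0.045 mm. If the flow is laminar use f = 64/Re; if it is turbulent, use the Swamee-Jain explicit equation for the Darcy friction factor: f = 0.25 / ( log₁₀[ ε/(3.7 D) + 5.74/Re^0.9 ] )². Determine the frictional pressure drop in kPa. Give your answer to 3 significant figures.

ṁ = 809 kg/h = 809/3600 = 0.2247 kg/s.
A = πD²/4 = π(0.00801)²/4 = 5.039e-05 m²; mean velocity V = ṁ/(ρA) = 0.2247/(652 · 5.039e-05) = 6.84 m/s.
Reynolds number Re = ρVD/μ = 652 · 6.84 · 0.00801 / 0.000205 = 1.742e+05.
Re > 4000 → turbulent. Relative roughness ε/D = 4.5e-05/0.00801 = 0.00562. Swamee-Jain: f = 0.25/(log₁₀[0.00562/3.7 + 5.74/1.742e+05^0.9])² = 0.25/(log₁₀[0.00152 + 0.00011])² = 0.25/(-2.788)² = 0.03216.
Darcy-Weisbach: ΔP = f(L/D)(ρV²/2) = 0.03216·(2.65/0.00801)·(652·6.84²/2) = 0.03216·330.8·1.525e+04 = 1.623e+05 Pa.
ΔP = 1.623e+05 Pa = 162 kPa.

ΔP ≈ 162 kPa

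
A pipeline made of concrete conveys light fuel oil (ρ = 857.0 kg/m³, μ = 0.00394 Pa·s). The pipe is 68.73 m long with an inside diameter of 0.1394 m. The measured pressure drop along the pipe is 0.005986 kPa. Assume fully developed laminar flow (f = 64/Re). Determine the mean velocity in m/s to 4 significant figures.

V ≈ 0.01342 m/s

For laminar flow, f = 64/Re with Re = ρVD/μ, so Darcy-Weisbach reduces to ΔP = 32μLV/D². Solving for V: V = ΔP·D²/(32μL) = 5.986·(0.1394)²/(32·0.00394·68.73) = 0.01342 m/s.
Check: Re = ρVD/μ = 857·0.01342·0.1394/0.00394 = 407 < 2300, so the laminar assumption holds.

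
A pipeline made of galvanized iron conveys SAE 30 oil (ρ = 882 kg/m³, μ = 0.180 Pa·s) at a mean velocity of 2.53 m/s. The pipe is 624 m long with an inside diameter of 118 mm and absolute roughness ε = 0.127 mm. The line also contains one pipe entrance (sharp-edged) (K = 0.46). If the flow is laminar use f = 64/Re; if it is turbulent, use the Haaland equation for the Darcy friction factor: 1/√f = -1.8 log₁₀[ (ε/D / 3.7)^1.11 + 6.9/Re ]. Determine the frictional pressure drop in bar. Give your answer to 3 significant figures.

ΔP ≈ 6.54 bar

Reynolds number Re = ρVD/μ = 882 · 2.53 · 0.118 / 0.18 = 1463.
Re < 2300 → laminar flow, so f = 64/Re = 64/1463 = 0.04375 (the turbulent correlation is not needed).
Total minor-loss coefficient ΣK = 1·0.46 = 0.46.
ΔP = [f·L/D + ΣK]·(ρV²/2) = [0.04375·624/0.118 + 0.46]·(882·2.53²/2) = [231.4 + 0.46]·2823 = 6.544e+05 Pa.
ΔP = 6.544e+05 Pa = 6.54 bar.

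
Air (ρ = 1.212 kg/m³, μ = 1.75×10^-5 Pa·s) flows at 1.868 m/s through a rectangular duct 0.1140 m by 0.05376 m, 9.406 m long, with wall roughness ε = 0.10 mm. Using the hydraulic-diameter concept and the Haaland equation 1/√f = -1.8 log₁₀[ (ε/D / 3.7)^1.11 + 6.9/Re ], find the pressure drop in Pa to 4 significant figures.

Hydraulic diameter D_h = 4A/P = 4·(0.114·0.05376)/(2·(0.114+0.05376)) = 0.02451/0.3355 = 0.07306 m.
Re = ρVD_h/μ = 1.212·1.868·0.07306/1.75e-05 = 9453.
ε/D_h = 0.0001/0.07306 = 0.00137; Haaland gives 1/√f = -1.8 log₁₀[0.000155+0.00073] = 5.495, so f = 0.03311.
ΔP = f(L/D_h)(ρV²/2) = 0.03311·9.406/0.07306·2.115 = 9.014 Pa.

ΔP ≈ 9.014 Pa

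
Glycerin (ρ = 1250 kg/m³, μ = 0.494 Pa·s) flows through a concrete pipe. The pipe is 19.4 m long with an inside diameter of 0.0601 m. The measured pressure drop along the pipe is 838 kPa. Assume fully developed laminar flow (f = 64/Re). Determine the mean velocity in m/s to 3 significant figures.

V ≈ 9.87 m/s

For laminar flow, f = 64/Re with Re = ρVD/μ, so Darcy-Weisbach reduces to ΔP = 32μLV/D². Solving for V: V = ΔP·D²/(32μL) = 8.38e+05·(0.0601)²/(32·0.494·19.4) = 9.87 m/s.
Check: Re = ρVD/μ = 1250·9.87·0.0601/0.494 = 1501 < 2300, so the laminar assumption holds.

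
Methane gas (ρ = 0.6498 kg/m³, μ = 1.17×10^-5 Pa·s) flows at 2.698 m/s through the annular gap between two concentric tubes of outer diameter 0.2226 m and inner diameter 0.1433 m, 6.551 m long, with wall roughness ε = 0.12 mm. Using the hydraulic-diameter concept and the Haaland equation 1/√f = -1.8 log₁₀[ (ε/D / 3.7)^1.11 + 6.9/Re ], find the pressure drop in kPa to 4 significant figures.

ΔP ≈ 0.006184 kPa

Hydraulic diameter D_h = 4A/P = D_o - D_i = 0.2226 - 0.1433 = 0.0793 m.
Re = ρVD_h/μ = 0.6498·2.698·0.0793/1.17e-05 = 1.188e+04.
ε/D_h = 0.00012/0.0793 = 0.00151; Haaland gives 1/√f = -1.8 log₁₀[0.000173+0.000581] = 5.621, so f = 0.03165.
ΔP = f(L/D_h)(ρV²/2) = 0.03165·6.551/0.0793·2.365 = 6.184 Pa.
ΔP = 0.006184 kPa.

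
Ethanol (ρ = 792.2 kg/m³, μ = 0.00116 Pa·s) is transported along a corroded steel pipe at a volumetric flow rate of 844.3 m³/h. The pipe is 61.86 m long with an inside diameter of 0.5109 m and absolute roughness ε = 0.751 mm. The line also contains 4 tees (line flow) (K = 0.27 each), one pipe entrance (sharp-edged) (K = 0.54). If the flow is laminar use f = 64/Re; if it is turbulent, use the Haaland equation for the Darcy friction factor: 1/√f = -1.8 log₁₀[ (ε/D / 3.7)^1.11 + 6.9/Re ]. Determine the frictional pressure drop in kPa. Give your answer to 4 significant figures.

Q = 844.3 m³/h = 844.3/3600 = 0.2345 m³/s.
Cross-sectional area A = πD²/4 = π(0.5109)²/4 = 0.205 m²; mean velocity V = Q/A = 0.2345/0.205 = 1.144 m/s.
Reynolds number Re = ρVD/μ = 792.2 · 1.144 · 0.5109 / 0.00116 = 3.992e+05.
Re > 4000 → turbulent. Relative roughness ε/D = 0.000751/0.5109 = 0.00147. Haaland: 1/√f = -1.8 log₁₀[(0.00147/3.7)^1.11 + 6.9/3.992e+05] = -1.8 log₁₀[0.000168 + 1.73e-05] = 6.718, so f = 0.02215.
Total minor-loss coefficient ΣK = 4·0.27 + 1·0.54 = 1.62.
ΔP = [f·L/D + ΣK]·(ρV²/2) = [0.02215·61.86/0.5109 + 1.62]·(792.2·1.144²/2) = [2.683 + 1.62]·518.4 = 2230 Pa.
ΔP = 2230 Pa = 2.230 kPa.

ΔP ≈ 2.230 kPa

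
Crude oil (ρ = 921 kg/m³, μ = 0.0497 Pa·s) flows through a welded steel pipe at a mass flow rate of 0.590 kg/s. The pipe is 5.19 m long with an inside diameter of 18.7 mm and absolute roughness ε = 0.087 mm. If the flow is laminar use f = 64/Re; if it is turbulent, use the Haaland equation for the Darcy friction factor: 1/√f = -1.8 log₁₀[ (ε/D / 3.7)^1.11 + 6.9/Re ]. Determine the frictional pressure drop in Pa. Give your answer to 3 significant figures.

ΔP ≈ 55100 Pa

A = πD²/4 = π(0.0187)²/4 = 0.0002746 m²; mean velocity V = ṁ/(ρA) = 0.59/(921 · 0.0002746) = 2.332 m/s.
Reynolds number Re = ρVD/μ = 921 · 2.332 · 0.0187 / 0.0497 = 808.3.
Re < 2300 → laminar flow, so f = 64/Re = 64/808.3 = 0.07918 (the turbulent correlation is not needed).
Darcy-Weisbach: ΔP = f(L/D)(ρV²/2) = 0.07918·(5.19/0.0187)·(921·2.332²/2) = 0.07918·277.5·2505 = 5.506e+04 Pa.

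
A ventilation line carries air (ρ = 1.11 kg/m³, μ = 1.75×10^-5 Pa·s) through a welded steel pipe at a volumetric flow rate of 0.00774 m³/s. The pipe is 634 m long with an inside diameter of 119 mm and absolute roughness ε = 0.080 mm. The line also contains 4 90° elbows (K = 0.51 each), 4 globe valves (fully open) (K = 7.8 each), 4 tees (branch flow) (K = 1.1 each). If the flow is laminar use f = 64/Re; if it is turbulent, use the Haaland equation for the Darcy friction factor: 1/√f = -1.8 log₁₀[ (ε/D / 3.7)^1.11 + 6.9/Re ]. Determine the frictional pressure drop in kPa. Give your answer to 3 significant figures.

Cross-sectional area A = πD²/4 = π(0.119)²/4 = 0.01112 m²; mean velocity V = Q/A = 0.00774/0.01112 = 0.6959 m/s.
Reynolds number Re = ρVD/μ = 1.11 · 0.6959 · 0.119 / 1.75e-05 = 5253.
Re > 4000 → turbulent. Relative roughness ε/D = 8e-05/0.119 = 0.000672. Haaland: 1/√f = -1.8 log₁₀[(0.000672/3.7)^1.11 + 6.9/5253] = -1.8 log₁₀[7.04e-05 + 0.00131] = 5.146, so f = 0.03776.
Total minor-loss coefficient ΣK = 4·0.51 + 4·7.8 + 4·1.1 = 37.6.
ΔP = [f·L/D + ΣK]·(ρV²/2) = [0.03776·634/0.119 + 37.6]·(1.11·0.6959²/2) = [201.2 + 37.6]·0.2688 = 64.2 Pa.
ΔP = 64.2 Pa = 0.0642 kPa.

ΔP ≈ 0.0642 kPa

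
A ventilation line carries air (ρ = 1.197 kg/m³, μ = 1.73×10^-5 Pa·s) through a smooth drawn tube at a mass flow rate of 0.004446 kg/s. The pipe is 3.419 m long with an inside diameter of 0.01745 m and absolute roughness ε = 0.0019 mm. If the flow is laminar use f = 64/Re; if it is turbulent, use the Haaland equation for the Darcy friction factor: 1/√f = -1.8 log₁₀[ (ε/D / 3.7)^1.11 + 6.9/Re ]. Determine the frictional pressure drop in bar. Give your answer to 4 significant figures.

A = πD²/4 = π(0.01745)²/4 = 0.0002392 m²; mean velocity V = ṁ/(ρA) = 0.004446/(1.197 · 0.0002392) = 15.53 m/s.
Reynolds number Re = ρVD/μ = 1.197 · 15.53 · 0.01745 / 1.73e-05 = 1.875e+04.
Re > 4000 → turbulent. Relative roughness ε/D = 1.9e-06/0.01745 = 0.000109. Haaland: 1/√f = -1.8 log₁₀[(0.000109/3.7)^1.11 + 6.9/1.875e+04] = -1.8 log₁₀[9.34e-06 + 0.000368] = 6.162, so f = 0.02634.
Darcy-Weisbach: ΔP = f(L/D)(ρV²/2) = 0.02634·(3.419/0.01745)·(1.197·15.53²/2) = 0.02634·195.9·144.4 = 744.9 Pa.
ΔP = 744.9 Pa = 0.007449 bar.

ΔP ≈ 0.007449 bar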